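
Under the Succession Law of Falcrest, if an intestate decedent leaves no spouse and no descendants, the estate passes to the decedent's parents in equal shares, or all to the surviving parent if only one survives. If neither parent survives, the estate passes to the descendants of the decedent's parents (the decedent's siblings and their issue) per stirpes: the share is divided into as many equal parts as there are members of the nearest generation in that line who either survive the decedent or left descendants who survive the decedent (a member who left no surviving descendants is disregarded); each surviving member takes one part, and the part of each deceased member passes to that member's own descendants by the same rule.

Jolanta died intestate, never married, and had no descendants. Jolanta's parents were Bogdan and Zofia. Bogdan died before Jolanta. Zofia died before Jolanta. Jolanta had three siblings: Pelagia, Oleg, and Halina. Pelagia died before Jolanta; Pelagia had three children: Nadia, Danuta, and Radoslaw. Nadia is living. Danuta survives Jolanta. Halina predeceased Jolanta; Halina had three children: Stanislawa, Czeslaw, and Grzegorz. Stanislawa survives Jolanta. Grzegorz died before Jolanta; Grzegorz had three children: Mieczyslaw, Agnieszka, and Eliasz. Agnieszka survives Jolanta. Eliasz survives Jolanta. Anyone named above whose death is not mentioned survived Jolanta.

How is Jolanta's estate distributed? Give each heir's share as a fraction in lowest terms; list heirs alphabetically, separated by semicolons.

Agnieszka 1/27; Czeslaw 1/9; Danuta 1/9; Eliasz 1/27; Mieczyslaw 1/27; Nadia 1/9; Oleg 1/3; Radoslaw 1/9; Stanislawa 1/9

Neither parent survives and there are no descendants, so the estate passes to Jolanta's siblings and their issue per stirpes.
The estate is divided into 3 equal shares of 1/3 among Pelagia, Oleg, Halina.
Pelagia predeceased; the 1/3 allotted to Pelagia's branch passes to Pelagia's issue by representation.
The 1/3 is divided into 3 equal shares of 1/9 among Nadia, Danuta, Radoslaw.
Nadia is living and takes 1/9.
Danuta is living and takes 1/9.
Radoslaw is living and takes 1/9.
Oleg is living and takes 1/3.
Halina predeceased; the 1/3 allotted to Halina's branch passes to Halina's issue by representation.
The 1/3 is divided into 3 equal shares of 1/9 among Stanislawa, Czeslaw, Grzegorz.
Stanislawa is living and takes 1/9.
Czeslaw is living and takes 1/9.
Grzegorz predeceased; the 1/9 allotted to Grzegorz's branch passes to Grzegorz's issue by representation.
The 1/9 is divided into 3 equal shares of 1/27 among Mieczyslaw, Agnieszka, Eliasz.
Mieczyslaw is living and takes 1/27.
Agnieszka is living and takes 1/27.
Eliasz is living and takes 1/27.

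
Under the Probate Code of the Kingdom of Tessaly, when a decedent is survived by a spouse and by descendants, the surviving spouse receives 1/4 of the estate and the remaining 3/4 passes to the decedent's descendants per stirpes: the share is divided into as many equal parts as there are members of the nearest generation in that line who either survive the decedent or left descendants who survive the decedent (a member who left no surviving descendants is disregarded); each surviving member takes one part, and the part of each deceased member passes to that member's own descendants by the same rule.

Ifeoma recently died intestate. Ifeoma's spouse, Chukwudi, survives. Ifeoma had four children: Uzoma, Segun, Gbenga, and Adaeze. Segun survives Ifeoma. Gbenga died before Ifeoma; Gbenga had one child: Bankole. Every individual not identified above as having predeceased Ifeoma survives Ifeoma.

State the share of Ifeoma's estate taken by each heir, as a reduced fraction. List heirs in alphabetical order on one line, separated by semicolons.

Chukwudi, as surviving spouse, takes 1/4.
The remaining 3/4 passes to Ifeoma's descendants per stirpes.
The 3/4 is divided into 4 equal shares of 3/16 among Uzoma, Segun, Gbenga, Adaeze.
Uzoma is living and takes 3/16.
Segun is living and takes 3/16.
Gbenga predeceased; the 3/16 allotted to Gbenga's branch passes to Gbenga's issue by representation.
Bankole is the sole taker at this level and receives the full 3/16.
Adaeze is living and takes 3/16.

Adaeze 3/16; Bankole 3/16; Chukwudi 1/4; Segun 3/16; Uzoma 3/16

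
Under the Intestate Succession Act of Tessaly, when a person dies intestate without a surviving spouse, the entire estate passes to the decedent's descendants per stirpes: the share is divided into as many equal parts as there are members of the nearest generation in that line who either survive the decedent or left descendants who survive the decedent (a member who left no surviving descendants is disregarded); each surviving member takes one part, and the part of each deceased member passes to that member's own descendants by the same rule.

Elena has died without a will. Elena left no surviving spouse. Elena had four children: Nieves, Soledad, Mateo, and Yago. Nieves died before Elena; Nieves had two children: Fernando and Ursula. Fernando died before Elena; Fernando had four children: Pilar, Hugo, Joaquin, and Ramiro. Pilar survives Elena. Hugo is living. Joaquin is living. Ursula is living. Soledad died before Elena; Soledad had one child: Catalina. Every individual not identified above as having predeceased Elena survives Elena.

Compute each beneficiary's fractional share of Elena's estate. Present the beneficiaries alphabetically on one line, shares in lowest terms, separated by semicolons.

Catalina 1/4; Hugo 1/32; Joaquin 1/32; Mateo 1/4; Pilar 1/32; Ramiro 1/32; Ursula 1/8; Yago 1/4

There is no surviving spouse, so the entire estate passes to Elena's descendants per stirpes.
The estate is divided into 4 equal shares of 1/4 among Nieves, Soledad, Mateo, Yago.
Nieves predeceased; the 1/4 allotted to Nieves's branch passes to Nieves's issue by representation.
The 1/4 is divided into 2 equal shares of 1/8 among Fernando, Ursula.
Fernando predeceased; the 1/8 allotted to Fernando's branch passes to Fernando's issue by representation.
The 1/8 is divided into 4 equal shares of 1/32 among Pilar, Hugo, Joaquin, Ramiro.
Pilar is living and takes 1/32.
Hugo is living and takes 1/32.
Joaquin is living and takes 1/32.
Ramiro is living and takes 1/32.
Ursula is living and takes 1/8.
Soledad predeceased; the 1/4 allotted to Soledad's branch passes to Soledad's issue by representation.
Catalina is the sole taker at this level and receives the full 1/4.
Mateo is living and takes 1/4.
Yago is living and takes 1/4.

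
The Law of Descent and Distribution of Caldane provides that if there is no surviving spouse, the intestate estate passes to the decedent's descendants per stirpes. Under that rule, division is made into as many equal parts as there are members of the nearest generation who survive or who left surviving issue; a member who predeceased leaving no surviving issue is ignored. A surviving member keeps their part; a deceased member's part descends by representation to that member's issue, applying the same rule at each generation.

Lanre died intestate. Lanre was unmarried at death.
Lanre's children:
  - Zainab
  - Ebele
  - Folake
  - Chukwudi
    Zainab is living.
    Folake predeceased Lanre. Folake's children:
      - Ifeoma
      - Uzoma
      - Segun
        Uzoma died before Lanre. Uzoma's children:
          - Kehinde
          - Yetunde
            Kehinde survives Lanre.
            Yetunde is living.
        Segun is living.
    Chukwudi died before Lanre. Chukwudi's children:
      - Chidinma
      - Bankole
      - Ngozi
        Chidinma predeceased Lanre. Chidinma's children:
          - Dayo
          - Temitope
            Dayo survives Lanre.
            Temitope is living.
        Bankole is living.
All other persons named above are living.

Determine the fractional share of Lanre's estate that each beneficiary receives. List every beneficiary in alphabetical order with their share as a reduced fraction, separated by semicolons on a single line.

Bankole 1/12; Dayo 1/24; Ebele 1/4; Ifeoma 1/12; Kehinde 1/24; Ngozi 1/12; Segun 1/12; Temitope 1/24; Yetunde 1/24; Zainab 1/4

There is no surviving spouse, so the entire estate passes to Lanre's descendants per stirpes.
The estate is divided into 4 equal shares of 1/4 among Zainab, Ebele, Folake, Chukwudi.
Zainab is living and takes 1/4.
Ebele is living and takes 1/4.
Folake predeceased; the 1/4 allotted to Folake's branch passes to Folake's issue by representation.
The 1/4 is divided into 3 equal shares of 1/12 among Ifeoma, Uzoma, Segun.
Ifeoma is living and takes 1/12.
Uzoma predeceased; the 1/12 allotted to Uzoma's branch passes to Uzoma's issue by representation.
The 1/12 is divided into 2 equal shares of 1/24 among Kehinde, Yetunde.
Kehinde is living and takes 1/24.
Yetunde is living and takes 1/24.
Segun is living and takes 1/12.
Chukwudi predeceased; the 1/4 allotted to Chukwudi's branch passes to Chukwudi's issue by representation.
The 1/4 is divided into 3 equal shares of 1/12 among Chidinma, Bankole, Ngozi.
Chidinma predeceased; the 1/12 allotted to Chidinma's branch passes to Chidinma's issue by representation.
The 1/12 is divided into 2 equal shares of 1/24 among Dayo, Temitope.
Dayo is living and takes 1/24.
Temitope is living and takes 1/24.
Bankole is living and takes 1/12.
Ngozi is living and takes 1/12.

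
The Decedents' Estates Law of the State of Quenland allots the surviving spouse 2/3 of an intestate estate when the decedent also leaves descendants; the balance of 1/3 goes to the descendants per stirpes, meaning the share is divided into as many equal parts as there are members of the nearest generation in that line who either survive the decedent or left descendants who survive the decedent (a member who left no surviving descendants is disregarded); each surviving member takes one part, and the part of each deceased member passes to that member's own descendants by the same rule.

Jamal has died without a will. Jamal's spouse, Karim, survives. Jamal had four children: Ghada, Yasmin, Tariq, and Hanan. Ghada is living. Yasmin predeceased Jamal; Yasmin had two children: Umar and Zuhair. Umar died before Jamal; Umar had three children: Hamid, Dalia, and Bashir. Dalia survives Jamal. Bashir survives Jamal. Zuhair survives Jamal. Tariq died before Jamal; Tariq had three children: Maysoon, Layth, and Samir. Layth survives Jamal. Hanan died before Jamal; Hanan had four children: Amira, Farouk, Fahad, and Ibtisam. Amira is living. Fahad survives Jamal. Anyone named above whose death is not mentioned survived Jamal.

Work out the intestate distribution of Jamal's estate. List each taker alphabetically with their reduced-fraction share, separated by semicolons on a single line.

Amira 1/48; Bashir 1/72; Dalia 1/72; Fahad 1/48; Farouk 1/48; Ghada 1/12; Hamid 1/72; Ibtisam 1/48; Karim 2/3; Layth 1/36; Maysoon 1/36; Samir 1/36; Zuhair 1/24

Karim, as surviving spouse, takes 2/3.
The remaining 1/3 passes to Jamal's descendants per stirpes.
The 1/3 is divided into 4 equal shares of 1/12 among Ghada, Yasmin, Tariq, Hanan.
Ghada is living and takes 1/12.
Yasmin predeceased; the 1/12 allotted to Yasmin's branch passes to Yasmin's issue by representation.
The 1/12 is divided into 2 equal shares of 1/24 among Umar, Zuhair.
Umar predeceased; the 1/24 allotted to Umar's branch passes to Umar's issue by representation.
The 1/24 is divided into 3 equal shares of 1/72 among Hamid, Dalia, Bashir.
Hamid is living and takes 1/72.
Dalia is living and takes 1/72.
Bashir is living and takes 1/72.
Zuhair is living and takes 1/24.
Tariq predeceased; the 1/12 allotted to Tariq's branch passes to Tariq's issue by representation.
The 1/12 is divided into 3 equal shares of 1/36 among Maysoon, Layth, Samir.
Maysoon is living and takes 1/36.
Layth is living and takes 1/36.
Samir is living and takes 1/36.
Hanan predeceased; the 1/12 allotted to Hanan's branch passes to Hanan's issue by representation.
The 1/12 is divided into 4 equal shares of 1/48 among Amira, Farouk, Fahad, Ibtisam.
Amira is living and takes 1/48.
Farouk is living and takes 1/48.
Fahad is living and takes 1/48.
Ibtisam is living and takes 1/48.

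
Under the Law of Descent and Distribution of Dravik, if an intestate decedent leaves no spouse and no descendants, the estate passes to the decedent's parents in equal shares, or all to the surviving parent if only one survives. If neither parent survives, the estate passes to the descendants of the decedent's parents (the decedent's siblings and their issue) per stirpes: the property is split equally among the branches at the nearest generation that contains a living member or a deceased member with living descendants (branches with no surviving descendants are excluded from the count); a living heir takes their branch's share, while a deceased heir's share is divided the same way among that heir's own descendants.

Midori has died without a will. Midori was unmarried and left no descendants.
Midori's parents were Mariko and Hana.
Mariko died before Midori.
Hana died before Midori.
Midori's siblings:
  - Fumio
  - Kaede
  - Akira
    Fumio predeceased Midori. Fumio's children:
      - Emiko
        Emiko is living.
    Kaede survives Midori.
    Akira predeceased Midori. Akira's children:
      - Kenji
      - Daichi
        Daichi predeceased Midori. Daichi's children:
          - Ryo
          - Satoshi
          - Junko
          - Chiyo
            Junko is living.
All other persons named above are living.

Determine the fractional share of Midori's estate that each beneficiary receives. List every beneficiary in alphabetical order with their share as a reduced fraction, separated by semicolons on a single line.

Chiyo 1/24; Emiko 1/3; Junko 1/24; Kaede 1/3; Kenji 1/6; Ryo 1/24; Satoshi 1/24

Neither parent survives and there are no descendants, so the estate passes to Midori's siblings and their issue per stirpes.
The estate is divided into 3 equal shares of 1/3 among Fumio, Kaede, Akira.
Fumio predeceased; the 1/3 allotted to Fumio's branch passes to Fumio's issue by representation.
Emiko is the sole taker at this level and receives the full 1/3.
Kaede is living and takes 1/3.
Akira predeceased; the 1/3 allotted to Akira's branch passes to Akira's issue by representation.
The 1/3 is divided into 2 equal shares of 1/6 among Kenji, Daichi.
Kenji is living and takes 1/6.
Daichi predeceased; the 1/6 allotted to Daichi's branch passes to Daichi's issue by representation.
The 1/6 is divided into 4 equal shares of 1/24 among Ryo, Satoshi, Junko, Chiyo.
Ryo is living and takes 1/24.
Satoshi is living and takes 1/24.
Junko is living and takes 1/24.
Chiyo is living and takes 1/24.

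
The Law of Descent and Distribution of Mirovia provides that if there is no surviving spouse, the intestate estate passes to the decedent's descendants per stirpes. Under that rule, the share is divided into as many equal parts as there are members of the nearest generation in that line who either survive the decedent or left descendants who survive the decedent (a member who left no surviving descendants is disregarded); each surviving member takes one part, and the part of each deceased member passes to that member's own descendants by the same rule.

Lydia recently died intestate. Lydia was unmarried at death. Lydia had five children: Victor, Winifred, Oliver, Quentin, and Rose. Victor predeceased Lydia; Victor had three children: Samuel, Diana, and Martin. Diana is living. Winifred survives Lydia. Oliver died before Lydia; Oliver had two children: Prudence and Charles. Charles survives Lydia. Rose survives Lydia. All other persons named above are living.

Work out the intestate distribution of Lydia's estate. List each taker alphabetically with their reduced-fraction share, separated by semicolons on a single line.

There is no surviving spouse, so the entire estate passes to Lydia's descendants per stirpes.
The estate is divided into 5 equal shares of 1/5 among Victor, Winifred, Oliver, Quentin, Rose.
Victor predeceased; the 1/5 allotted to Victor's branch passes to Victor's issue by representation.
The 1/5 is divided into 3 equal shares of 1/15 among Samuel, Diana, Martin.
Samuel is living and takes 1/15.
Diana is living and takes 1/15.
Martin is living and takes 1/15.
Winifred is living and takes 1/5.
Oliver predeceased; the 1/5 allotted to Oliver's branch passes to Oliver's issue by representation.
The 1/5 is divided into 2 equal shares of 1/10 among Prudence, Charles.
Prudence is living and takes 1/10.
Charles is living and takes 1/10.
Quentin is living and takes 1/5.
Rose is living and takes 1/5.

Charles 1/10; Diana 1/15; Martin 1/15; Prudence 1/10; Quentin 1/5; Rose 1/5; Samuel 1/15; Winifred 1/5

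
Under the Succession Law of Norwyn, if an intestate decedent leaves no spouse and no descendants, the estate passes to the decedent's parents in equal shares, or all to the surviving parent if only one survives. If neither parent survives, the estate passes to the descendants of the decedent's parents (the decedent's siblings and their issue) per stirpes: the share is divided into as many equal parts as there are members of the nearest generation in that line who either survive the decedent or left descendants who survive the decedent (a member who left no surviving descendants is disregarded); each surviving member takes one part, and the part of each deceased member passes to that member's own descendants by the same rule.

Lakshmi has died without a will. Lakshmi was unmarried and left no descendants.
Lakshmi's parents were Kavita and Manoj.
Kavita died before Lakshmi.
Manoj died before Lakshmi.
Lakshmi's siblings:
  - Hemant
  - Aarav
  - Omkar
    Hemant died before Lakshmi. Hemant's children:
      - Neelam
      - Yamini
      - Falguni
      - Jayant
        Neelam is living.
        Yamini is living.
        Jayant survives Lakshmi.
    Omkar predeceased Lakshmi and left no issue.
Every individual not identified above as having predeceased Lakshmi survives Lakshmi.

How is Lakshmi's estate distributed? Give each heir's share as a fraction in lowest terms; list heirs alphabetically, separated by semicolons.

Aarav 1/2; Falguni 1/8; Jayant 1/8; Neelam 1/8; Yamini 1/8

Neither parent survives and there are no descendants, so the estate passes to Lakshmi's siblings and their issue per stirpes.
Omkar left no surviving issue, so that branch lapses and is disregarded.
The estate is divided into 2 equal shares of 1/2 among Hemant, Aarav.
Hemant predeceased; the 1/2 allotted to Hemant's branch passes to Hemant's issue by representation.
The 1/2 is divided into 4 equal shares of 1/8 among Neelam, Yamini, Falguni, Jayant.
Neelam is living and takes 1/8.
Yamini is living and takes 1/8.
Falguni is living and takes 1/8.
Jayant is living and takes 1/8.
Aarav is living and takes 1/2.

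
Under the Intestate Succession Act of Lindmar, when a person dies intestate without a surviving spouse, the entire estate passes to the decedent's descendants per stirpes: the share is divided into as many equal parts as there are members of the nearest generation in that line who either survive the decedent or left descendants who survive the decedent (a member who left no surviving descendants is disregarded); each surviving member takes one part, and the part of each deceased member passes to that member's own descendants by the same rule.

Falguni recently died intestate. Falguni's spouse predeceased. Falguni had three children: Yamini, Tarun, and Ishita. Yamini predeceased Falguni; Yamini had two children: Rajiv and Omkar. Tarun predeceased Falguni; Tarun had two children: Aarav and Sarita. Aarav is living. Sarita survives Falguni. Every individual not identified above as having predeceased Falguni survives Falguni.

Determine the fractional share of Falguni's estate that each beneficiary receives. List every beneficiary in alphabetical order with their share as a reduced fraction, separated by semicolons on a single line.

There is no surviving spouse, so the entire estate passes to Falguni's descendants per stirpes.
The estate is divided into 3 equal shares of 1/3 among Yamini, Tarun, Ishita.
Yamini predeceased; the 1/3 allotted to Yamini's branch passes to Yamini's issue by representation.
The 1/3 is divided into 2 equal shares of 1/6 among Rajiv, Omkar.
Rajiv is living and takes 1/6.
Omkar is living and takes 1/6.
Tarun predeceased; the 1/3 allotted to Tarun's branch passes to Tarun's issue by representation.
The 1/3 is divided into 2 equal shares of 1/6 among Aarav, Sarita.
Aarav is living and takes 1/6.
Sarita is living and takes 1/6.
Ishita is living and takes 1/3.

Aarav 1/6; Ishita 1/3; Omkar 1/6; Rajiv 1/6; Sarita 1/6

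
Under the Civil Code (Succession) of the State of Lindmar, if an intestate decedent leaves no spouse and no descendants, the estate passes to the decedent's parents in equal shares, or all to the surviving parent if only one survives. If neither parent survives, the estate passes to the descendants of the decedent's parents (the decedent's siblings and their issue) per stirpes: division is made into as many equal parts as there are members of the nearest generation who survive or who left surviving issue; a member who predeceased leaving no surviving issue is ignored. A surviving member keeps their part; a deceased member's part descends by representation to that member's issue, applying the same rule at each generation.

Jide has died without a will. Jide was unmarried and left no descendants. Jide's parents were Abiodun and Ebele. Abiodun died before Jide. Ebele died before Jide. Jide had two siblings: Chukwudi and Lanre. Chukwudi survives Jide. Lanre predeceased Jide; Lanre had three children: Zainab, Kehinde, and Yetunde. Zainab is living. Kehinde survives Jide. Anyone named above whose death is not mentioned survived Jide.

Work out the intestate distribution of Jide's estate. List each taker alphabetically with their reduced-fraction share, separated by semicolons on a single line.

Neither parent survives and there are no descendants, so the estate passes to Jide's siblings and their issue per stirpes.
The estate is divided into 2 equal shares of 1/2 among Chukwudi, Lanre.
Chukwudi is living and takes 1/2.
Lanre predeceased; the 1/2 allotted to Lanre's branch passes to Lanre's issue by representation.
The 1/2 is divided into 3 equal shares of 1/6 among Zainab, Kehinde, Yetunde.
Zainab is living and takes 1/6.
Kehinde is living and takes 1/6.
Yetunde is living and takes 1/6.

Chukwudi 1/2; Kehinde 1/6; Yetunde 1/6; Zainab 1/6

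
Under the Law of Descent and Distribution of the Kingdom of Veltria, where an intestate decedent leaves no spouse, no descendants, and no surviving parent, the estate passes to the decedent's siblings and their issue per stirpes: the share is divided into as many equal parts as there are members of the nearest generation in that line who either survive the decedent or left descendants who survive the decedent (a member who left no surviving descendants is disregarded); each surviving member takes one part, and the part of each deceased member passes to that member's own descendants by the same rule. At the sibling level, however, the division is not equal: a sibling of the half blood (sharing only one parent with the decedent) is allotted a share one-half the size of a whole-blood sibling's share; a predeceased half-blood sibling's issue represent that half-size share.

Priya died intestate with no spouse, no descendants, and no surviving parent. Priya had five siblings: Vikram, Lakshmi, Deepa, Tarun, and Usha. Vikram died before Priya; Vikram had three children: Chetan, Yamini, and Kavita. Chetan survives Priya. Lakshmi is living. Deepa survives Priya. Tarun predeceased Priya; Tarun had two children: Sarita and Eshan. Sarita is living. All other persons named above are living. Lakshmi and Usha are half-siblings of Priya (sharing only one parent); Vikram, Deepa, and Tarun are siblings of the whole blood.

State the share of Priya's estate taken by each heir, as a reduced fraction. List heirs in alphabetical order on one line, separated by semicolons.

Chetan 1/12; Deepa 1/4; Eshan 1/8; Kavita 1/12; Lakshmi 1/8; Sarita 1/8; Usha 1/8; Yamini 1/12

No spouse, descendants, or parent survives, so the estate passes to Priya's siblings per stirpes.
Half-blood siblings count for one-half the weight of whole-blood siblings at the initial division.
Dividing 1 in proportion to weights (total weight 4): Vikram (weight 1) → 1/4; Lakshmi (weight 1/2) → 1/8; Deepa (weight 1) → 1/4; Tarun (weight 1) → 1/4; Usha (weight 1/2) → 1/8.
Vikram predeceased; the 1/4 allotted to Vikram's branch passes to Vikram's issue by representation.
The 1/4 is divided into 3 equal shares of 1/12 among Chetan, Yamini, Kavita.
Chetan is living and takes 1/12.
Yamini is living and takes 1/12.
Kavita is living and takes 1/12.
Lakshmi is living and takes 1/8.
Deepa is living and takes 1/4.
Tarun predeceased; the 1/4 allotted to Tarun's branch passes to Tarun's issue by representation.
The 1/4 is divided into 2 equal shares of 1/8 among Sarita, Eshan.
Sarita is living and takes 1/8.
Eshan is living and takes 1/8.
Usha is living and takes 1/8.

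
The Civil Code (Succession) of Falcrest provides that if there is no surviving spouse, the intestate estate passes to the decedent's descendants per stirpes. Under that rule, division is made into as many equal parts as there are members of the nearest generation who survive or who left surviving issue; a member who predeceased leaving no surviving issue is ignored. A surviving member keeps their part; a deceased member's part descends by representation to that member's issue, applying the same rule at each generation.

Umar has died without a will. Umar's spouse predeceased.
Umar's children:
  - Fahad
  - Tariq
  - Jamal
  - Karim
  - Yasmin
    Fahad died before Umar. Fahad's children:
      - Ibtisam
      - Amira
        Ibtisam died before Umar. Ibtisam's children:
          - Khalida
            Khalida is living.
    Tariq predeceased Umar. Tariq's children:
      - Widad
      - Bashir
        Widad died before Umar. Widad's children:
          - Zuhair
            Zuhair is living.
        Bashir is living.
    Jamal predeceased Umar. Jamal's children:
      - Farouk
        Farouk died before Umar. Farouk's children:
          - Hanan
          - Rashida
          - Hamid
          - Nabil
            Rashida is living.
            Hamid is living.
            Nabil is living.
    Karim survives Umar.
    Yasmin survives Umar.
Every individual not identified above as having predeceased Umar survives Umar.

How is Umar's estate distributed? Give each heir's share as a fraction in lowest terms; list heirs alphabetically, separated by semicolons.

There is no surviving spouse, so the entire estate passes to Umar's descendants per stirpes.
The estate is divided into 5 equal shares of 1/5 among Fahad, Tariq, Jamal, Karim, Yasmin.
Fahad predeceased; the 1/5 allotted to Fahad's branch passes to Fahad's issue by representation.
The 1/5 is divided into 2 equal shares of 1/10 among Ibtisam, Amira.
Ibtisam predeceased; the 1/10 allotted to Ibtisam's branch passes to Ibtisam's issue by representation.
Khalida is the sole taker at this level and receives the full 1/10.
Amira is living and takes 1/10.
Tariq predeceased; the 1/5 allotted to Tariq's branch passes to Tariq's issue by representation.
The 1/5 is divided into 2 equal shares of 1/10 among Widad, Bashir.
Widad predeceased; the 1/10 allotted to Widad's branch passes to Widad's issue by representation.
Zuhair is the sole taker at this level and receives the full 1/10.
Bashir is living and takes 1/10.
Jamal predeceased; the 1/5 allotted to Jamal's branch passes to Jamal's issue by representation.
Farouk's line is the sole branch at this level, so the full 1/5 passes to Farouk's issue by representation.
The 1/5 is divided into 4 equal shares of 1/20 among Hanan, Rashida, Hamid, Nabil.
Hanan is living and takes 1/20.
Rashida is living and takes 1/20.
Hamid is living and takes 1/20.
Nabil is living and takes 1/20.
Karim is living and takes 1/5.
Yasmin is living and takes 1/5.

Amira 1/10; Bashir 1/10; Hamid 1/20; Hanan 1/20; Karim 1/5; Khalida 1/10; Nabil 1/20; Rashida 1/20; Yasmin 1/5; Zuhair 1/10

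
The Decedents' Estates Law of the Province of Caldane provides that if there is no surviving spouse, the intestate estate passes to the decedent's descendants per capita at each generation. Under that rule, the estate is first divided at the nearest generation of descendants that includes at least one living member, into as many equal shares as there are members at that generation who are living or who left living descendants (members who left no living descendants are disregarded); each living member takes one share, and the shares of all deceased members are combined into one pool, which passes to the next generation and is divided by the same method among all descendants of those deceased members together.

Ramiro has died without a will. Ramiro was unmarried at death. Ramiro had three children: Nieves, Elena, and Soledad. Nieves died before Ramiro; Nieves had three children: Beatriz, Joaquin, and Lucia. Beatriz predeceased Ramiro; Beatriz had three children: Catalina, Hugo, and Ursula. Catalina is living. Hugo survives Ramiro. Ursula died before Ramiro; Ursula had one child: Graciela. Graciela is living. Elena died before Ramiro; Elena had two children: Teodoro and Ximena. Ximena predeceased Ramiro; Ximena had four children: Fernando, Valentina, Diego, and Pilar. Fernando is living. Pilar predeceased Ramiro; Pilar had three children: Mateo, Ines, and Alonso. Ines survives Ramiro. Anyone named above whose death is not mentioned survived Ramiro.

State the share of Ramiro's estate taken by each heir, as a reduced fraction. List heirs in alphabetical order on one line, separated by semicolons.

There is no surviving spouse, so the entire estate passes to Ramiro's descendants per capita at each generation.
At generation 1 (Nieves, Elena, Soledad) there are 3 shares of (1)/3 = 1/3 each.
Living: Soledad — each takes 1/3.
Deceased: Nieves and Elena. Their combined 2/3 is pooled and carried to generation 2.
At generation 2 (Beatriz, Joaquin, Lucia, Teodoro, Ximena) there are 5 shares of (2/3)/5 = 2/15 each.
Living: Joaquin, Lucia, and Teodoro — each takes 2/15.
Deceased: Beatriz and Ximena. Their combined 4/15 is pooled and carried to generation 3.
At generation 3 (Catalina, Hugo, Ursula, Fernando, Valentina, Diego, Pilar) there are 7 shares of (4/15)/7 = 4/105 each.
Living: Catalina, Hugo, Fernando, Valentina, and Diego — each takes 4/105.
Deceased: Ursula and Pilar. Their combined 8/105 is pooled and carried to generation 4.
At generation 4 (Graciela, Mateo, Ines, Alonso) there are 4 shares of (8/105)/4 = 2/105 each.
Living: Graciela, Mateo, Ines, and Alonso — each takes 2/105.

Alonso 2/105; Catalina 4/105; Diego 4/105; Fernando 4/105; Graciela 2/105; Hugo 4/105; Ines 2/105; Joaquin 2/15; Lucia 2/15; Mateo 2/105; Soledad 1/3; Teodoro 2/15; Valentina 4/105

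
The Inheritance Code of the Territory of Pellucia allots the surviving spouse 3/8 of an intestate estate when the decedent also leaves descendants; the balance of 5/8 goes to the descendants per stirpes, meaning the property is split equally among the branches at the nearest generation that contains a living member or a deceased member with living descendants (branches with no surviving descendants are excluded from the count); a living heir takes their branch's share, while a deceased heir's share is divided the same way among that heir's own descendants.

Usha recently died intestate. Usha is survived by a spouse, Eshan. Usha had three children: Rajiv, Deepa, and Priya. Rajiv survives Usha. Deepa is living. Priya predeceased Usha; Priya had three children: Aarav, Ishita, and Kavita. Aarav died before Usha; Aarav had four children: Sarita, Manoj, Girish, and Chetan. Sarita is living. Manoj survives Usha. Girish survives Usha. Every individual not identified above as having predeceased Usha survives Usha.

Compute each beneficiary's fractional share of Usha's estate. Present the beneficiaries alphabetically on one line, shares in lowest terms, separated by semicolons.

Eshan, as surviving spouse, takes 3/8.
The remaining 5/8 passes to Usha's descendants per stirpes.
The 5/8 is divided into 3 equal shares of 5/24 among Rajiv, Deepa, Priya.
Rajiv is living and takes 5/24.
Deepa is living and takes 5/24.
Priya predeceased; the 5/24 allotted to Priya's branch passes to Priya's issue by representation.
The 5/24 is divided into 3 equal shares of 5/72 among Aarav, Ishita, Kavita.
Aarav predeceased; the 5/72 allotted to Aarav's branch passes to Aarav's issue by representation.
The 5/72 is divided into 4 equal shares of 5/288 among Sarita, Manoj, Girish, Chetan.
Sarita is living and takes 5/288.
Manoj is living and takes 5/288.
Girish is living and takes 5/288.
Chetan is living and takes 5/288.
Ishita is living and takes 5/72.
Kavita is living and takes 5/72.

Chetan 5/288; Deepa 5/24; Eshan 3/8; Girish 5/288; Ishita 5/72; Kavita 5/72; Manoj 5/288; Rajiv 5/24; Sarita 5/288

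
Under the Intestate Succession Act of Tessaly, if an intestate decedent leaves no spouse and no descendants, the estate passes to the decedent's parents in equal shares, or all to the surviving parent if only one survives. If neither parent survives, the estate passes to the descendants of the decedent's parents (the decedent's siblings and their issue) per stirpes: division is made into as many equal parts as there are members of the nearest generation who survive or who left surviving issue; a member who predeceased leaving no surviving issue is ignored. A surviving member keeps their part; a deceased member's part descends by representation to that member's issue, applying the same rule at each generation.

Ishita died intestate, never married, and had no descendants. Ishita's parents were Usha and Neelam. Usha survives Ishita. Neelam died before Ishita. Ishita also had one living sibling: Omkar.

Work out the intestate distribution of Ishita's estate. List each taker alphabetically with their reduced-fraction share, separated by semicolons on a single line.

Only one parent, Usha, survives, so Usha takes the entire estate. The siblings take nothing because a surviving parent has priority.

Usha 1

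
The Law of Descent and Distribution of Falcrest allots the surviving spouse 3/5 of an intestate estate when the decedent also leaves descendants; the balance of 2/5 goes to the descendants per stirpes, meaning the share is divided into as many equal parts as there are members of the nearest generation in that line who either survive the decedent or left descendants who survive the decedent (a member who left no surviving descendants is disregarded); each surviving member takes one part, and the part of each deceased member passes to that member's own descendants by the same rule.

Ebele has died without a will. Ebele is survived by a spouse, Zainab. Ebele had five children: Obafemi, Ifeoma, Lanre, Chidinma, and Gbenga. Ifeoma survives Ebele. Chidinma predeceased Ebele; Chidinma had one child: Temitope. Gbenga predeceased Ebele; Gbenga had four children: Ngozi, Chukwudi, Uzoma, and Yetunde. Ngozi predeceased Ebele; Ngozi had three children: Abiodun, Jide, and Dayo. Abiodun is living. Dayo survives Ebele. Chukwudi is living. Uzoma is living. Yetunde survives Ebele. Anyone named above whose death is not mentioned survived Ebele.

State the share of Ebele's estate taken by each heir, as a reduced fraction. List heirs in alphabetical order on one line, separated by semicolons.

Abiodun 1/150; Chukwudi 1/50; Dayo 1/150; Ifeoma 2/25; Jide 1/150; Lanre 2/25; Obafemi 2/25; Temitope 2/25; Uzoma 1/50; Yetunde 1/50; Zainab 3/5

Zainab, as surviving spouse, takes 3/5.
The remaining 2/5 passes to Ebele's descendants per stirpes.
The 2/5 is divided into 5 equal shares of 2/25 among Obafemi, Ifeoma, Lanre, Chidinma, Gbenga.
Obafemi is living and takes 2/25.
Ifeoma is living and takes 2/25.
Lanre is living and takes 2/25.
Chidinma predeceased; the 2/25 allotted to Chidinma's branch passes to Chidinma's issue by representation.
Temitope is the sole taker at this level and receives the full 2/25.
Gbenga predeceased; the 2/25 allotted to Gbenga's branch passes to Gbenga's issue by representation.
The 2/25 is divided into 4 equal shares of 1/50 among Ngozi, Chukwudi, Uzoma, Yetunde.
Ngozi predeceased; the 1/50 allotted to Ngozi's branch passes to Ngozi's issue by representation.
The 1/50 is divided into 3 equal shares of 1/150 among Abiodun, Jide, Dayo.
Abiodun is living and takes 1/150.
Jide is living and takes 1/150.
Dayo is living and takes 1/150.
Chukwudi is living and takes 1/50.
Uzoma is living and takes 1/50.
Yetunde is living and takes 1/50.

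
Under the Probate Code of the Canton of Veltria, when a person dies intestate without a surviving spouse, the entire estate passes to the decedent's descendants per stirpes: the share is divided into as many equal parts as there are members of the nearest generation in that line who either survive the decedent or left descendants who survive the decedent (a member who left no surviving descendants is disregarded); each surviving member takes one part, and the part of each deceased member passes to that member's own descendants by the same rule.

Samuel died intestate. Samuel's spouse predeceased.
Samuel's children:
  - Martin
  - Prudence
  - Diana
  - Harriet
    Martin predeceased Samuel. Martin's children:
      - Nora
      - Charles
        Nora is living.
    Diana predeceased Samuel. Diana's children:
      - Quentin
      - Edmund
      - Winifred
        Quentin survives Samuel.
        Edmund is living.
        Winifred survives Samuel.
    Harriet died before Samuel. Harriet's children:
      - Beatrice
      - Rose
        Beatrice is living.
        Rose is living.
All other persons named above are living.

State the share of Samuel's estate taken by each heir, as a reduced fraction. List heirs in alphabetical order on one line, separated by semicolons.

Beatrice 1/8; Charles 1/8; Edmund 1/12; Nora 1/8; Prudence 1/4; Quentin 1/12; Rose 1/8; Winifred 1/12

There is no surviving spouse, so the entire estate passes to Samuel's descendants per stirpes.
The estate is divided into 4 equal shares of 1/4 among Martin, Prudence, Diana, Harriet.
Martin predeceased; the 1/4 allotted to Martin's branch passes to Martin's issue by representation.
The 1/4 is divided into 2 equal shares of 1/8 among Nora, Charles.
Nora is living and takes 1/8.
Charles is living and takes 1/8.
Prudence is living and takes 1/4.
Diana predeceased; the 1/4 allotted to Diana's branch passes to Diana's issue by representation.
The 1/4 is divided into 3 equal shares of 1/12 among Quentin, Edmund, Winifred.
Quentin is living and takes 1/12.
Edmund is living and takes 1/12.
Winifred is living and takes 1/12.
Harriet predeceased; the 1/4 allotted to Harriet's branch passes to Harriet's issue by representation.
The 1/4 is divided into 2 equal shares of 1/8 among Beatrice, Rose.
Beatrice is living and takes 1/8.
Rose is living and takes 1/8.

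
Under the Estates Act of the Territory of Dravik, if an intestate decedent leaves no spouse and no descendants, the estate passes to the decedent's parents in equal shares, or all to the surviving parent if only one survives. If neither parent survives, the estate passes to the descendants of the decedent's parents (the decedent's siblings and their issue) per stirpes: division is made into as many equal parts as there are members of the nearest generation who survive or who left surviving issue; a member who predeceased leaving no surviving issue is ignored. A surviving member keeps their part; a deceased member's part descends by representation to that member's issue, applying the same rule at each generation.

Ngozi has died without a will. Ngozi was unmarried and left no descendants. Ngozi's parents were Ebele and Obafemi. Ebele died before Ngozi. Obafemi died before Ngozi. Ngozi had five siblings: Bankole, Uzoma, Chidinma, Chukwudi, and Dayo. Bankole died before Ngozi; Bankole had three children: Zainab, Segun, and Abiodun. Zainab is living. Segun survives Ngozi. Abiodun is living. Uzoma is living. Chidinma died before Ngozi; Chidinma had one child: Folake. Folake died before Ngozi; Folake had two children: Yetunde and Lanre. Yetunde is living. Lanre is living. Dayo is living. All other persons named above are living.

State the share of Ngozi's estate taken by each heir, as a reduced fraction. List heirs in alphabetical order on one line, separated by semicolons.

Abiodun 1/15; Chukwudi 1/5; Dayo 1/5; Lanre 1/10; Segun 1/15; Uzoma 1/5; Yetunde 1/10; Zainab 1/15

Neither parent survives and there are no descendants, so the estate passes to Ngozi's siblings and their issue per stirpes.
The estate is divided into 5 equal shares of 1/5 among Bankole, Uzoma, Chidinma, Chukwudi, Dayo.
Bankole predeceased; the 1/5 allotted to Bankole's branch passes to Bankole's issue by representation.
The 1/5 is divided into 3 equal shares of 1/15 among Zainab, Segun, Abiodun.
Zainab is living and takes 1/15.
Segun is living and takes 1/15.
Abiodun is living and takes 1/15.
Uzoma is living and takes 1/5.
Chidinma predeceased; the 1/5 allotted to Chidinma's branch passes to Chidinma's issue by representation.
Folake's line is the sole branch at this level, so the full 1/5 passes to Folake's issue by representation.
The 1/5 is divided into 2 equal shares of 1/10 among Yetunde, Lanre.
Yetunde is living and takes 1/10.
Lanre is living and takes 1/10.
Chukwudi is living and takes 1/5.
Dayo is living and takes 1/5.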